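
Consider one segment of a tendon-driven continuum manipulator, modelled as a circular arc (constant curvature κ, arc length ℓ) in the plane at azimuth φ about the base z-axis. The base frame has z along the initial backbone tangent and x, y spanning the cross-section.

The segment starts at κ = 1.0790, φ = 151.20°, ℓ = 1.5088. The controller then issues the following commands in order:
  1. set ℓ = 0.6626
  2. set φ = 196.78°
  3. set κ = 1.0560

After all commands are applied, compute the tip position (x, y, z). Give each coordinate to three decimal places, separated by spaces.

initial: κ=1.0790, φ=151.20°, ℓ=1.5088
cmd 1: set ℓ=0.6626 → (κ,φ,ℓ)=(1.0790,151.20°,0.6626) → tip=(-0.1989,0.1093,0.6076)
cmd 2: set φ=196.78° → (κ,φ,ℓ)=(1.0790,196.78°,0.6626) → tip=(-0.2173,-0.0655,0.6076)
cmd 3: set κ=1.0560 → (κ,φ,ℓ)=(1.0560,196.78°,0.6626) → tip=(-0.2130,-0.0642,0.6098)

-0.213 -0.064 0.610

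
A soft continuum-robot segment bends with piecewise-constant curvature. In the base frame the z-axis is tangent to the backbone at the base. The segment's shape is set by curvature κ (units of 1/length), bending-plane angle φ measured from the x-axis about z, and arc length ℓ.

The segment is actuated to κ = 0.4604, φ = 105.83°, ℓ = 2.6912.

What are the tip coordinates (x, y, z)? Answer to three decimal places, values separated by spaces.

θ = κ·ℓ = 0.4604 × 2.6912 = 1.23903 rad
ρ = (1 − cos θ)/κ = (1 − 0.32571)/0.4604 = 1.46456
z = sin θ / κ = 0.94547/0.4604 = 2.05358
x = ρ cos φ = 1.46456 × cos(105.83°) = -0.39951
y = ρ sin φ = 1.46456 × sin(105.83°) = 1.40902

-0.400 1.409 2.054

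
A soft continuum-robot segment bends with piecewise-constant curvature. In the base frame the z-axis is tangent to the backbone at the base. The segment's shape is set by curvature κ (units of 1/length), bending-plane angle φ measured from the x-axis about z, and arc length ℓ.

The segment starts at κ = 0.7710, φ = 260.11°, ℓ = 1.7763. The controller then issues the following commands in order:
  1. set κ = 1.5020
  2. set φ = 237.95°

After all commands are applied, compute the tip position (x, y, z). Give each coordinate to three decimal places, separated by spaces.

-0.668 -1.066 0.304

initial: κ=0.7710, φ=260.11°, ℓ=1.7763
cmd 1: set κ=1.5020 → (κ,φ,ℓ)=(1.5020,260.11°,1.7763) → tip=(-0.2161,-1.2396,0.3037)
cmd 2: set φ=237.95° → (κ,φ,ℓ)=(1.5020,237.95°,1.7763) → tip=(-0.6677,-1.0665,0.3037)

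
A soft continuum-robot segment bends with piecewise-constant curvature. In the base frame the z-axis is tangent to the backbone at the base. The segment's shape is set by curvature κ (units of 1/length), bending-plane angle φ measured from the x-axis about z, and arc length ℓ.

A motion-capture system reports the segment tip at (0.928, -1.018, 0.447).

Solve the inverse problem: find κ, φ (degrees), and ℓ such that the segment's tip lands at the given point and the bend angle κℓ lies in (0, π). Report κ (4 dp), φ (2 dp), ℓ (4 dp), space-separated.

1.3136 312.35 1.9139

ρ = √(x²+y²) = √(0.928² + -1.018²) = 1.37750
φ = atan2(y, x) mod 360° = atan2(-1.018, 0.928) = 312.3520°
|p|² = ρ² + z² = 1.37750² + 0.447² = 2.09732
κ = 2ρ / |p|² = 2×1.37750 / 2.09732 = 1.31358
θ = 2·atan2(ρ, z) = 2·atan2(1.37750, 0.447) = 2.51403 rad
ℓ = θ/κ = 2.51403/1.31358 = 1.91387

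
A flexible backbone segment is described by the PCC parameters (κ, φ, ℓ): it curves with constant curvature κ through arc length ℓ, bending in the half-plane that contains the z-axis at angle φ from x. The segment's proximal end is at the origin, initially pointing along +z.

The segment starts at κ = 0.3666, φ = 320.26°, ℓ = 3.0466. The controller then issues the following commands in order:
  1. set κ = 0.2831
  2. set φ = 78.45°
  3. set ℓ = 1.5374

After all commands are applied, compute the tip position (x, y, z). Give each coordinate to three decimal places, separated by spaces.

0.066 0.323 1.489

initial: κ=0.3666, φ=320.26°, ℓ=3.0466
cmd 1: set κ=0.2831 → (κ,φ,ℓ)=(0.2831,320.26°,3.0466) → tip=(0.9492,-0.7891,2.6827)
cmd 2: set φ=78.45° → (κ,φ,ℓ)=(0.2831,78.45°,3.0466) → tip=(0.2472,1.2094,2.6827)
cmd 3: set ℓ=1.5374 → (κ,φ,ℓ)=(0.2831,78.45°,1.5374) → tip=(0.0659,0.3227,1.4893)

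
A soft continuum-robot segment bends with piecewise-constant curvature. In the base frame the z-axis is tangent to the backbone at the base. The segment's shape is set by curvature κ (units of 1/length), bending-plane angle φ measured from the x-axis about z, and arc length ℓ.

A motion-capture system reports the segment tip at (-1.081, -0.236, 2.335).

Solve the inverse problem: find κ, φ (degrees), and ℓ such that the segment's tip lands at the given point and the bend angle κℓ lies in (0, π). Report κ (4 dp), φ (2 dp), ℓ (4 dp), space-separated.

ρ = √(x²+y²) = √(-1.081² + -0.236²) = 1.10646
φ = atan2(y, x) mod 360° = atan2(-0.236, -1.081) = 192.3154°
|p|² = ρ² + z² = 1.10646² + 2.335² = 6.67648
κ = 2ρ / |p|² = 2×1.10646 / 6.67648 = 0.33145
θ = 2·atan2(ρ, z) = 2·atan2(1.10646, 2.335) = 0.88503 rad
ℓ = θ/κ = 0.88503/0.33145 = 2.67019

0.3315 192.32 2.6702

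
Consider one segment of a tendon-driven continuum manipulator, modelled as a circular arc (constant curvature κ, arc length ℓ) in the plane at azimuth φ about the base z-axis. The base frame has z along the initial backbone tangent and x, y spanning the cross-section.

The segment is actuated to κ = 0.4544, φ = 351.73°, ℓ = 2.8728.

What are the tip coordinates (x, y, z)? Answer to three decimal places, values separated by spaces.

1.607 -0.234 2.124

θ = κ·ℓ = 0.4544 × 2.8728 = 1.30540 rad
ρ = (1 − cos θ)/κ = (1 − 0.26229)/0.4544 = 1.62348
z = sin θ / κ = 0.96499/0.4544 = 2.12365
x = ρ cos φ = 1.62348 × cos(351.73°) = 1.60660
y = ρ sin φ = 1.62348 × sin(351.73°) = -0.23352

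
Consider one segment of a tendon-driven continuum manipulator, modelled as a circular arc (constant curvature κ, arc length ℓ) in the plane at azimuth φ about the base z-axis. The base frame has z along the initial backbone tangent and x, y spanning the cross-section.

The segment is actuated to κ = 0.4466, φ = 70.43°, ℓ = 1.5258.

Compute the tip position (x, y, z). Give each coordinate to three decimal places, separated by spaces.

0.167 0.471 1.410

θ = κ·ℓ = 0.4466 × 1.5258 = 0.68142 rad
ρ = (1 − cos θ)/κ = (1 − 0.77668)/0.4466 = 0.50005
z = sin θ / κ = 0.62990/0.4466 = 1.41043
x = ρ cos φ = 0.50005 × cos(70.43°) = 0.16750
y = ρ sin φ = 0.50005 × sin(70.43°) = 0.47116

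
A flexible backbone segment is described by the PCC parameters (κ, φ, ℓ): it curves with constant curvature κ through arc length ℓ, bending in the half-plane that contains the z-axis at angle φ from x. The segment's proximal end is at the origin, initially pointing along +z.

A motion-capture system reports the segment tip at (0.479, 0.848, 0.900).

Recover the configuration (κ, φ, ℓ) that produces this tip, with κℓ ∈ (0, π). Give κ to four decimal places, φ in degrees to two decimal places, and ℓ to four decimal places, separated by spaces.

1.1077 60.54 1.4893

ρ = √(x²+y²) = √(0.479² + 0.848²) = 0.97393
φ = atan2(y, x) mod 360° = atan2(0.848, 0.479) = 60.5397°
|p|² = ρ² + z² = 0.97393² + 0.900² = 1.75854
κ = 2ρ / |p|² = 2×0.97393 / 1.75854 = 1.10766
θ = 2·atan2(ρ, z) = 2·atan2(0.97393, 0.900) = 1.64966 rad
ℓ = θ/κ = 1.64966/1.10766 = 1.48932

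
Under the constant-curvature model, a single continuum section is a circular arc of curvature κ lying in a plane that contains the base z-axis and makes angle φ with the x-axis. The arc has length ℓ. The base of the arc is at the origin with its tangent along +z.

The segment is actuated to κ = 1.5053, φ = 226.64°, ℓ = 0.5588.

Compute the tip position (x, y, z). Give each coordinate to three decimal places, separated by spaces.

-0.152 -0.161 0.495

θ = κ·ℓ = 1.5053 × 0.5588 = 0.84116 rad
ρ = (1 − cos θ)/κ = (1 − 0.66660)/1.5053 = 0.22149
z = sin θ / κ = 0.74542/1.5053 = 0.49520
x = ρ cos φ = 0.22149 × cos(226.64°) = -0.15207
y = ρ sin φ = 0.22149 × sin(226.64°) = -0.16103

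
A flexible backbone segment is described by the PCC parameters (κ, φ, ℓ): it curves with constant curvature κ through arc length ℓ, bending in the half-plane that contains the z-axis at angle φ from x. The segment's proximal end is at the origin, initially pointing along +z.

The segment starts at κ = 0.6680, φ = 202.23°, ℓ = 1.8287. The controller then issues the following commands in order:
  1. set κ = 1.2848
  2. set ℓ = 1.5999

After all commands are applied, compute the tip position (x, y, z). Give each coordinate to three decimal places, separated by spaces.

-1.056 -0.432 0.689

initial: κ=0.6680, φ=202.23°, ℓ=1.8287
cmd 1: set κ=1.2848 → (κ,φ,ℓ)=(1.2848,202.23°,1.8287) → tip=(-1.2265,-0.5013,0.5540)
cmd 2: set ℓ=1.5999 → (κ,φ,ℓ)=(1.2848,202.23°,1.5999) → tip=(-1.0562,-0.4317,0.6887)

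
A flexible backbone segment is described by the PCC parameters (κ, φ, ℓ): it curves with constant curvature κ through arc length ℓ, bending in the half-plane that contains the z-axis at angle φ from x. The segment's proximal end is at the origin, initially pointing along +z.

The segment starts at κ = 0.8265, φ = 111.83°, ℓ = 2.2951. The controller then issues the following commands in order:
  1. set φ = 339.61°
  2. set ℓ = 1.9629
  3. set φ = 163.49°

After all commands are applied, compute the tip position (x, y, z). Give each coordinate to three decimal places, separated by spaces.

-1.220 0.362 1.208

initial: κ=0.8265, φ=111.83°, ℓ=2.2951
cmd 1: set φ=339.61° → (κ,φ,ℓ)=(0.8265,339.61°,2.2951) → tip=(1.4974,-0.5566,1.1462)
cmd 2: set ℓ=1.9629 → (κ,φ,ℓ)=(0.8265,339.61°,1.9629) → tip=(1.1925,-0.4433,1.2083)
cmd 3: set φ=163.49° → (κ,φ,ℓ)=(0.8265,163.49°,1.9629) → tip=(-1.2198,0.3616,1.2083)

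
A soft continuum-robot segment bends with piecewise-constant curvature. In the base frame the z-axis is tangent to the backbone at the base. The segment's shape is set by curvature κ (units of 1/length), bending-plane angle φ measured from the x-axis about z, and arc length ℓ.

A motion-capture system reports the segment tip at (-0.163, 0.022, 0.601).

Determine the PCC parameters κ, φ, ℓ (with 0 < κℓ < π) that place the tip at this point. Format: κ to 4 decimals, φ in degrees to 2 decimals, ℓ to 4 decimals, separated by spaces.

0.8473 172.31 0.6306

ρ = √(x²+y²) = √(-0.163² + 0.022²) = 0.16448
φ = atan2(y, x) mod 360° = atan2(0.022, -0.163) = 172.3133°
|p|² = ρ² + z² = 0.16448² + 0.601² = 0.38825
κ = 2ρ / |p|² = 2×0.16448 / 0.38825 = 0.84727
θ = 2·atan2(ρ, z) = 2·atan2(0.16448, 0.601) = 0.53427 rad
ℓ = θ/κ = 0.53427/0.84727 = 0.63057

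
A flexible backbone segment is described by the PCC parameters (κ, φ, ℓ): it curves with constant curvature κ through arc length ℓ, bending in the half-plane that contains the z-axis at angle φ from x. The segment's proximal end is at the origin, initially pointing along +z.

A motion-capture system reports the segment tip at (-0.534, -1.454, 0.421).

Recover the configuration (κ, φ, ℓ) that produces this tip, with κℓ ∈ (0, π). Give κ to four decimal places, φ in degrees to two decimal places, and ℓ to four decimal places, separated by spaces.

ρ = √(x²+y²) = √(-0.534² + -1.454²) = 1.54896
φ = atan2(y, x) mod 360° = atan2(-1.454, -0.534) = 249.8336°
|p|² = ρ² + z² = 1.54896² + 0.421² = 2.57651
κ = 2ρ / |p|² = 2×1.54896 / 2.57651 = 1.20237
θ = 2·atan2(ρ, z) = 2·atan2(1.54896, 0.421) = 2.61082 rad
ℓ = θ/κ = 2.61082/1.20237 = 2.17140

1.2024 249.83 2.1714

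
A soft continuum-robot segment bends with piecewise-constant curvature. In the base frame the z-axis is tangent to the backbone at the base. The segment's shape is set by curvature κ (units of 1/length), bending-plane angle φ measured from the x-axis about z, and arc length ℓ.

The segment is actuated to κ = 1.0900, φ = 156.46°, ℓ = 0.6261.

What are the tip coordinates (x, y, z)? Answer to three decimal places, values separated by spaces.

θ = κ·ℓ = 1.0900 × 0.6261 = 0.68245 rad
ρ = (1 − cos θ)/κ = (1 − 0.77603)/1.0900 = 0.20548
z = sin θ / κ = 0.63070/1.0900 = 0.57862
x = ρ cos φ = 0.20548 × cos(156.46°) = -0.18838
y = ρ sin φ = 0.20548 × sin(156.46°) = 0.08207

-0.188 0.082 0.579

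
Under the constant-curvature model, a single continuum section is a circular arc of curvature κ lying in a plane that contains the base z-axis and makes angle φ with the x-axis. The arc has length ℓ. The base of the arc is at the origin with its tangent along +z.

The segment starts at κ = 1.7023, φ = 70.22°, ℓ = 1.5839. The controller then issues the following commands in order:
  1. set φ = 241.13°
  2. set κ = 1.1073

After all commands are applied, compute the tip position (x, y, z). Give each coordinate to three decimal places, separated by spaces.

initial: κ=1.7023, φ=70.22°, ℓ=1.5839
cmd 1: set φ=241.13° → (κ,φ,ℓ)=(1.7023,241.13°,1.5839) → tip=(-0.5396,-0.9787,0.2530)
cmd 2: set κ=1.1073 → (κ,φ,ℓ)=(1.1073,241.13°,1.5839) → tip=(-0.5154,-0.9348,0.8880)

-0.515 -0.935 0.888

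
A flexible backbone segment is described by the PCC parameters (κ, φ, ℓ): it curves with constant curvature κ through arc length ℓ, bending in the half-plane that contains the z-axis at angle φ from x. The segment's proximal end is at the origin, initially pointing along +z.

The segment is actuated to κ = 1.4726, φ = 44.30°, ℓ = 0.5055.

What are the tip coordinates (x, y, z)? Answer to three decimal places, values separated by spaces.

0.129 0.125 0.460

θ = κ·ℓ = 1.4726 × 0.5055 = 0.74440 rad
ρ = (1 − cos θ)/κ = (1 − 0.73550)/1.4726 = 0.17962
z = sin θ / κ = 0.67753/1.4726 = 0.46009
x = ρ cos φ = 0.17962 × cos(44.30°) = 0.12855
y = ρ sin φ = 0.17962 × sin(44.30°) = 0.12545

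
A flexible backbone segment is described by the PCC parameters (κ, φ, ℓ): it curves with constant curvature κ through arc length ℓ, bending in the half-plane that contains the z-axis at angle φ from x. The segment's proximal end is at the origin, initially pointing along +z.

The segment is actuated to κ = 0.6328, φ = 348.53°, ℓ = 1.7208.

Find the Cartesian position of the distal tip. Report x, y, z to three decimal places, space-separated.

θ = κ·ℓ = 0.6328 × 1.7208 = 1.08892 rad
ρ = (1 − cos θ)/κ = (1 − 0.46344)/0.6328 = 0.84791
z = sin θ / κ = 0.88613/0.6328 = 1.40033
x = ρ cos φ = 0.84791 × cos(348.53°) = 0.83098
y = ρ sin φ = 0.84791 × sin(348.53°) = -0.16861

0.831 -0.169 1.400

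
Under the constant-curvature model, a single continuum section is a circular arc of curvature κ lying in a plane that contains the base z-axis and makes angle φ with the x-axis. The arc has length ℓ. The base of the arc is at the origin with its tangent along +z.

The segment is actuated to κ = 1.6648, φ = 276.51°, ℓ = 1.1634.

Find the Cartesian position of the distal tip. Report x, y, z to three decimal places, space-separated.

θ = κ·ℓ = 1.6648 × 1.1634 = 1.93683 rad
ρ = (1 − cos θ)/κ = (1 − -0.35791)/1.6648 = 0.81566
z = sin θ / κ = 0.93375/1.6648 = 0.56088
x = ρ cos φ = 0.81566 × cos(276.51°) = 0.09248
y = ρ sin φ = 0.81566 × sin(276.51°) = -0.81040

0.092 -0.810 0.561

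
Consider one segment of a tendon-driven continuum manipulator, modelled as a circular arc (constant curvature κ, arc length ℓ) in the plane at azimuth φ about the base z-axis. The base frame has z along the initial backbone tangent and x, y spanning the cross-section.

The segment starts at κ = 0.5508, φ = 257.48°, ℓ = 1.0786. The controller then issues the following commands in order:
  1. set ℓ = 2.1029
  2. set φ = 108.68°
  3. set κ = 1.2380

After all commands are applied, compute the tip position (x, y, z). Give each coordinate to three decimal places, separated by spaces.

initial: κ=0.5508, φ=257.48°, ℓ=1.0786
cmd 1: set ℓ=2.1029 → (κ,φ,ℓ)=(0.5508,257.48°,2.1029) → tip=(-0.2358,-1.0618,1.6632)
cmd 2: set φ=108.68° → (κ,φ,ℓ)=(0.5508,108.68°,2.1029) → tip=(-0.3484,1.0304,1.6632)
cmd 3: set κ=1.2380 → (κ,φ,ℓ)=(1.2380,108.68°,2.1029) → tip=(-0.4808,1.4222,0.4140)

-0.481 1.422 0.414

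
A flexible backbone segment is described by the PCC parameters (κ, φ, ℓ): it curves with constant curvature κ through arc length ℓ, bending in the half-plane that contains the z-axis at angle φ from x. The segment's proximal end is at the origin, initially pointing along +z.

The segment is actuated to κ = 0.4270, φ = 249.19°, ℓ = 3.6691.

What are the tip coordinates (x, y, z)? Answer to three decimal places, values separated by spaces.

θ = κ·ℓ = 0.4270 × 3.6691 = 1.56671 rad
ρ = (1 − cos θ)/κ = (1 − 0.00409)/0.4270 = 2.33234
z = sin θ / κ = 0.99999/0.4270 = 2.34190
x = ρ cos φ = 2.33234 × cos(249.19°) = -0.82861
y = ρ sin φ = 2.33234 × sin(249.19°) = -2.18019

-0.829 -2.180 2.342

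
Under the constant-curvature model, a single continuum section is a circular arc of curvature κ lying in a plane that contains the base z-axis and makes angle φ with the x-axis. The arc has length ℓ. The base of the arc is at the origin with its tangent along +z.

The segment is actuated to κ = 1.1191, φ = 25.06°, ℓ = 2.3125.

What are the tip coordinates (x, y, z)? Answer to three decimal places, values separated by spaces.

θ = κ·ℓ = 1.1191 × 2.3125 = 2.58792 rad
ρ = (1 − cos θ)/κ = (1 − -0.85060)/1.1191 = 1.65365
z = sin θ / κ = 0.52582/1.1191 = 0.46986
x = ρ cos φ = 1.65365 × cos(25.06°) = 1.49798
y = ρ sin φ = 1.65365 × sin(25.06°) = 0.70043

1.498 0.700 0.470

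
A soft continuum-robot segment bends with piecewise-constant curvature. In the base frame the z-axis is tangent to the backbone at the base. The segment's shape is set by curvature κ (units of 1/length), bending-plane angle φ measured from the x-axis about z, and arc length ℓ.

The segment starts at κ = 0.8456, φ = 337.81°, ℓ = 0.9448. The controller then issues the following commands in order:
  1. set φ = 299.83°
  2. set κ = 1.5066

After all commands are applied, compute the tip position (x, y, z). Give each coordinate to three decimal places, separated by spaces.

0.282 -0.491 0.657

initial: κ=0.8456, φ=337.81°, ℓ=0.9448
cmd 1: set φ=299.83° → (κ,φ,ℓ)=(0.8456,299.83°,0.9448) → tip=(0.1780,-0.3104,0.8475)
cmd 2: set κ=1.5066 → (κ,φ,ℓ)=(1.5066,299.83°,0.9448) → tip=(0.2817,-0.4913,0.6566)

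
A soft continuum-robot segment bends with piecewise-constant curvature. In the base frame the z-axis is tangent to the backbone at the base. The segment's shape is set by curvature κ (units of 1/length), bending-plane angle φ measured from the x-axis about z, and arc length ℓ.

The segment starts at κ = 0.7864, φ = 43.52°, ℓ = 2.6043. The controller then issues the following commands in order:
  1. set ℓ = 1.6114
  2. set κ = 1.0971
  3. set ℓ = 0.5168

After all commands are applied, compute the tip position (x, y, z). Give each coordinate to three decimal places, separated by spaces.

initial: κ=0.7864, φ=43.52°, ℓ=2.6043
cmd 1: set ℓ=1.6114 → (κ,φ,ℓ)=(0.7864,43.52°,1.6114) → tip=(0.6464,0.6139,1.2135)
cmd 2: set κ=1.0971 → (κ,φ,ℓ)=(1.0971,43.52°,1.6114) → tip=(0.7904,0.7506,0.8939)
cmd 3: set ℓ=0.5168 → (κ,φ,ℓ)=(1.0971,43.52°,0.5168) → tip=(0.1034,0.0982,0.4896)

0.103 0.098 0.490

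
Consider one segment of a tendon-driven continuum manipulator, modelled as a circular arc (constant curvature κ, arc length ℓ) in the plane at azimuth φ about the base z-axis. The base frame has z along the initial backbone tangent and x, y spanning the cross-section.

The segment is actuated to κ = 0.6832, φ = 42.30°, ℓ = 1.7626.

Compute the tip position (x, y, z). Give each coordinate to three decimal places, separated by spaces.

0.695 0.632 1.366

θ = κ·ℓ = 0.6832 × 1.7626 = 1.20421 rad
ρ = (1 − cos θ)/κ = (1 − 0.35843)/0.6832 = 0.93906
z = sin θ / κ = 0.93356/0.6832 = 1.36645
x = ρ cos φ = 0.93906 × cos(42.30°) = 0.69456
y = ρ sin φ = 0.93906 × sin(42.30°) = 0.63200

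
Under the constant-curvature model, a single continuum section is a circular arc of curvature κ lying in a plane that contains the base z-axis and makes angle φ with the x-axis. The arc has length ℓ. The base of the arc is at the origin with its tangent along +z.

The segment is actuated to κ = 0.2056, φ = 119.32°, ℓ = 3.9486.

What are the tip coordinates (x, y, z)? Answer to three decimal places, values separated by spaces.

-0.743 1.322 3.529

θ = κ·ℓ = 0.2056 × 3.9486 = 0.81183 rad
ρ = (1 − cos θ)/κ = (1 − 0.68817)/0.2056 = 1.51668
z = sin θ / κ = 0.72555/0.2056 = 3.52894
x = ρ cos φ = 1.51668 × cos(119.32°) = -0.74270
y = ρ sin φ = 1.51668 × sin(119.32°) = 1.32239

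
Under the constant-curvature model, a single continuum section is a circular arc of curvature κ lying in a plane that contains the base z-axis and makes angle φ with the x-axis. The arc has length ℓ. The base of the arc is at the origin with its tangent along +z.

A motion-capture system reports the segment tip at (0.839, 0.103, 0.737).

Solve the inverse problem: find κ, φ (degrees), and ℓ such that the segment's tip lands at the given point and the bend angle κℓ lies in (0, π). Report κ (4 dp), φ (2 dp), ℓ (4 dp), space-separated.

1.3442 7.00 1.2703

ρ = √(x²+y²) = √(0.839² + 0.103²) = 0.84530
φ = atan2(y, x) mod 360° = atan2(0.103, 0.839) = 6.9989°
|p|² = ρ² + z² = 0.84530² + 0.737² = 1.25770
κ = 2ρ / |p|² = 2×0.84530 / 1.25770 = 1.34420
θ = 2·atan2(ρ, z) = 2·atan2(0.84530, 0.737) = 1.70747 rad
ℓ = θ/κ = 1.70747/1.34420 = 1.27025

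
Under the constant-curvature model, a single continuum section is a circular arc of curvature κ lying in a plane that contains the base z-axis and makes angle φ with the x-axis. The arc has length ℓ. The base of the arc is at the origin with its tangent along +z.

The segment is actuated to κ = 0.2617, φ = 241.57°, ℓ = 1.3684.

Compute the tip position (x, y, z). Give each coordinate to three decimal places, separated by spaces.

-0.115 -0.213 1.339

θ = κ·ℓ = 0.2617 × 1.3684 = 0.35811 rad
ρ = (1 − cos θ)/κ = (1 − 0.93656)/0.2617 = 0.24241
z = sin θ / κ = 0.35051/0.2617 = 1.33934
x = ρ cos φ = 0.24241 × cos(241.57°) = -0.11541
y = ρ sin φ = 0.24241 × sin(241.57°) = -0.21318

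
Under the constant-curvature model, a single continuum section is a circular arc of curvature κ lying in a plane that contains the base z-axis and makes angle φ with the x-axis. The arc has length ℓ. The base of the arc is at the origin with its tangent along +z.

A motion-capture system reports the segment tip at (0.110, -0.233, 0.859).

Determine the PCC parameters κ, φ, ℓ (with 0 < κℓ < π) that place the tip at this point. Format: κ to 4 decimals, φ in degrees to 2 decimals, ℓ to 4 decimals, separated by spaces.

ρ = √(x²+y²) = √(0.110² + -0.233²) = 0.25766
φ = atan2(y, x) mod 360° = atan2(-0.233, 0.110) = 295.2721°
|p|² = ρ² + z² = 0.25766² + 0.859² = 0.80427
κ = 2ρ / |p|² = 2×0.25766 / 0.80427 = 0.64073
θ = 2·atan2(ρ, z) = 2·atan2(0.25766, 0.859) = 0.58283 rad
ℓ = θ/κ = 0.58283/0.64073 = 0.90963

0.6407 295.27 0.9096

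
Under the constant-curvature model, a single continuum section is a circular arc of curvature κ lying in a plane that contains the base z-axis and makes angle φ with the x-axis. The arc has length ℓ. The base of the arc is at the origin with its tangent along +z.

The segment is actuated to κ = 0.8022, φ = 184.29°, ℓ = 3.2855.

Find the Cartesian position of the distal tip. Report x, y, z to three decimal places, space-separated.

-2.330 -0.175 0.604

θ = κ·ℓ = 0.8022 × 3.2855 = 2.63563 rad
ρ = (1 − cos θ)/κ = (1 − -0.87471)/0.8022 = 2.33696
z = sin θ / κ = 0.48465/0.8022 = 0.60415
x = ρ cos φ = 2.33696 × cos(184.29°) = -2.33041
y = ρ sin φ = 2.33696 × sin(184.29°) = -0.17482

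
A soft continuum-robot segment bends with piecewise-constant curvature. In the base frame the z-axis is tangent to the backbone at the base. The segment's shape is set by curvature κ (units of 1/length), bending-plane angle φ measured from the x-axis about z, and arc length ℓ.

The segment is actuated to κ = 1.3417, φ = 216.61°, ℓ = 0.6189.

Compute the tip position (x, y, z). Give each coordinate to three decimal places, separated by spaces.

θ = κ·ℓ = 1.3417 × 0.6189 = 0.83038 rad
ρ = (1 − cos θ)/κ = (1 − 0.67460)/1.3417 = 0.24253
z = sin θ / κ = 0.73819/1.3417 = 0.55019
x = ρ cos φ = 0.24253 × cos(216.61°) = -0.19468
y = ρ sin φ = 0.24253 × sin(216.61°) = -0.14464

-0.195 -0.145 0.550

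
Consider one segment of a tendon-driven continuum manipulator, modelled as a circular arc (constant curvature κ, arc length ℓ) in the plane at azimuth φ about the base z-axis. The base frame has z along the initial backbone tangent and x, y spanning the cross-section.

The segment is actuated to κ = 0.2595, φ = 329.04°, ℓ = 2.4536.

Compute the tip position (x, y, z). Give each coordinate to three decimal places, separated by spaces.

0.648 -0.388 2.291

θ = κ·ℓ = 0.2595 × 2.4536 = 0.63671 rad
ρ = (1 − cos θ)/κ = (1 − 0.80406)/0.2595 = 0.75508
z = sin θ / κ = 0.59455/0.2595 = 2.29115
x = ρ cos φ = 0.75508 × cos(329.04°) = 0.64750
y = ρ sin φ = 0.75508 × sin(329.04°) = -0.38844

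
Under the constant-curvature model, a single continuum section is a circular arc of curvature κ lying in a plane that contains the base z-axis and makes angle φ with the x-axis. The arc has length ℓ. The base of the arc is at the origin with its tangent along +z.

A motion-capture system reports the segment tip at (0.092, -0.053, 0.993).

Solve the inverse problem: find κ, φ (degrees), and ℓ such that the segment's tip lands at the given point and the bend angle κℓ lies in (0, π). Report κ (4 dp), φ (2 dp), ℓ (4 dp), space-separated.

ρ = √(x²+y²) = √(0.092² + -0.053²) = 0.10617
φ = atan2(y, x) mod 360° = atan2(-0.053, 0.092) = 330.0543°
|p|² = ρ² + z² = 0.10617² + 0.993² = 0.99732
κ = 2ρ / |p|² = 2×0.10617 / 0.99732 = 0.21292
θ = 2·atan2(ρ, z) = 2·atan2(0.10617, 0.993) = 0.21304 rad
ℓ = θ/κ = 0.21304/0.21292 = 1.00055

0.2129 330.05 1.0006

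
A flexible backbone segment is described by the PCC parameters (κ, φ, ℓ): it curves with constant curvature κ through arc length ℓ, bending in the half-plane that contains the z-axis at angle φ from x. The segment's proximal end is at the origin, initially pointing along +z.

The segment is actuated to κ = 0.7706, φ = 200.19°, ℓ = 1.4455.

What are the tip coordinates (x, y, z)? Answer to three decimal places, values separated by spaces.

θ = κ·ℓ = 0.7706 × 1.4455 = 1.11390 rad
ρ = (1 − cos θ)/κ = (1 − 0.44116)/0.7706 = 0.72520
z = sin θ / κ = 0.89743/0.7706 = 1.16458
x = ρ cos φ = 0.72520 × cos(200.19°) = -0.68064
y = ρ sin φ = 0.72520 × sin(200.19°) = -0.25029

-0.681 -0.250 1.165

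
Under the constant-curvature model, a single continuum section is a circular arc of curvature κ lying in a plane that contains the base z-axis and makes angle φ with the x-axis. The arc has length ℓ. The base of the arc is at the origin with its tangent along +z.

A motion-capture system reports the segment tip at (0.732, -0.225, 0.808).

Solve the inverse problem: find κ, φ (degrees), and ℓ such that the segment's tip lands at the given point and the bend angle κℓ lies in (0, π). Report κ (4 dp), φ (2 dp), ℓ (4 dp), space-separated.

1.2358 342.91 1.2276

ρ = √(x²+y²) = √(0.732² + -0.225²) = 0.76580
φ = atan2(y, x) mod 360° = atan2(-0.225, 0.732) = 342.9138°
|p|² = ρ² + z² = 0.76580² + 0.808² = 1.23931
κ = 2ρ / |p|² = 2×0.76580 / 1.23931 = 1.23585
θ = 2·atan2(ρ, z) = 2·atan2(0.76580, 0.808) = 1.51718 rad
ℓ = θ/κ = 1.51718/1.23585 = 1.22765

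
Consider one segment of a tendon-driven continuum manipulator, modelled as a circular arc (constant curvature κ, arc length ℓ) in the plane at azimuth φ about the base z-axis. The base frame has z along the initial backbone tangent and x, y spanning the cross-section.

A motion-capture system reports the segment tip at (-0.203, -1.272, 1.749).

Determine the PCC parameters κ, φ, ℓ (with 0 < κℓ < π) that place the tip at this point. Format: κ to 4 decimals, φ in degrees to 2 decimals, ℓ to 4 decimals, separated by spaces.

0.5460 260.93 2.3252

ρ = √(x²+y²) = √(-0.203² + -1.272²) = 1.28810
φ = atan2(y, x) mod 360° = atan2(-1.272, -0.203) = 260.9326°
|p|² = ρ² + z² = 1.28810² + 1.749² = 4.71819
κ = 2ρ / |p|² = 2×1.28810 / 4.71819 = 0.54601
θ = 2·atan2(ρ, z) = 2·atan2(1.28810, 1.749) = 1.26958 rad
ℓ = θ/κ = 1.26958/0.54601 = 2.32518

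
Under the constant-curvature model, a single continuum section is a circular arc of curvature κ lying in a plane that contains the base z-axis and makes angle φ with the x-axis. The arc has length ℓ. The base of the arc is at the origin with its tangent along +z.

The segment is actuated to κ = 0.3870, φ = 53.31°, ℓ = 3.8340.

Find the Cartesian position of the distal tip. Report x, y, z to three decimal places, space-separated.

1.410 1.892 2.574

θ = κ·ℓ = 0.3870 × 3.8340 = 1.48376 rad
ρ = (1 − cos θ)/κ = (1 − 0.08693)/0.3870 = 2.35936
z = sin θ / κ = 0.99621/0.3870 = 2.57420
x = ρ cos φ = 2.35936 × cos(53.31°) = 1.40968
y = ρ sin φ = 2.35936 × sin(53.31°) = 1.89192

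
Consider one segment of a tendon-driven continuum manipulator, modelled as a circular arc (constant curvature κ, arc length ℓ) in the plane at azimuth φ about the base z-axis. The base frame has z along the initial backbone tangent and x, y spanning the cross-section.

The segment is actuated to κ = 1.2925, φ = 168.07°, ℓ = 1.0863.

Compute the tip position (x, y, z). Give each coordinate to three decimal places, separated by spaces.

-0.631 0.133 0.763

θ = κ·ℓ = 1.2925 × 1.0863 = 1.40404 rad
ρ = (1 − cos θ)/κ = (1 − 0.16598)/1.2925 = 0.64528
z = sin θ / κ = 0.98613/1.2925 = 0.76296
x = ρ cos φ = 0.64528 × cos(168.07°) = -0.63134
y = ρ sin φ = 0.64528 × sin(168.07°) = 0.13339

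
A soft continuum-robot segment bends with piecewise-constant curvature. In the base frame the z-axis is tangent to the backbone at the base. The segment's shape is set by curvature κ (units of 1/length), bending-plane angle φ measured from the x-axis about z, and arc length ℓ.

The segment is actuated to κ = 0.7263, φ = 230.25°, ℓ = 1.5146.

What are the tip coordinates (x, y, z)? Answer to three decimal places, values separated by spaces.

θ = κ·ℓ = 0.7263 × 1.5146 = 1.10005 rad
ρ = (1 − cos θ)/κ = (1 − 0.45355)/0.7263 = 0.75238
z = sin θ / κ = 0.89123/0.7263 = 1.22709
x = ρ cos φ = 0.75238 × cos(230.25°) = -0.48110
y = ρ sin φ = 0.75238 × sin(230.25°) = -0.57846

-0.481 -0.578 1.227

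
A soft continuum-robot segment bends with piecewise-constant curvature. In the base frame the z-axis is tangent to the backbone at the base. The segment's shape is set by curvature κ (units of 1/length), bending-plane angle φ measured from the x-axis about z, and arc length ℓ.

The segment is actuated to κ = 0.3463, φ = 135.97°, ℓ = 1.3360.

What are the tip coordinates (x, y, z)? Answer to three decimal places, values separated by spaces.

θ = κ·ℓ = 0.3463 × 1.3360 = 0.46266 rad
ρ = (1 − cos θ)/κ = (1 − 0.89487)/0.3463 = 0.30358
z = sin θ / κ = 0.44633/0.3463 = 1.28885
x = ρ cos φ = 0.30358 × cos(135.97°) = -0.21827
y = ρ sin φ = 0.30358 × sin(135.97°) = 0.21100

-0.218 0.211 1.289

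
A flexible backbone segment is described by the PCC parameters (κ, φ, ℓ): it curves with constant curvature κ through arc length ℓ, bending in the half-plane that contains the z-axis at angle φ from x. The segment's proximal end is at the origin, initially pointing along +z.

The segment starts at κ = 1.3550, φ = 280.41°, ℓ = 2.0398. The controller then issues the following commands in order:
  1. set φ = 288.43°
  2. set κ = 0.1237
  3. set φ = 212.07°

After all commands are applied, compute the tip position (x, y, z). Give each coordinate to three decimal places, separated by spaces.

-0.217 -0.136 2.018

initial: κ=1.3550, φ=280.41°, ℓ=2.0398
cmd 1: set φ=288.43° → (κ,φ,ℓ)=(1.3550,288.43°,2.0398) → tip=(0.4502,-1.3510,0.2721)
cmd 2: set κ=0.1237 → (κ,φ,ℓ)=(0.1237,288.43°,2.0398) → tip=(0.0809,-0.2429,2.0182)
cmd 3: set φ=212.07° → (κ,φ,ℓ)=(0.1237,212.07°,2.0398) → tip=(-0.2169,-0.1359,2.0182)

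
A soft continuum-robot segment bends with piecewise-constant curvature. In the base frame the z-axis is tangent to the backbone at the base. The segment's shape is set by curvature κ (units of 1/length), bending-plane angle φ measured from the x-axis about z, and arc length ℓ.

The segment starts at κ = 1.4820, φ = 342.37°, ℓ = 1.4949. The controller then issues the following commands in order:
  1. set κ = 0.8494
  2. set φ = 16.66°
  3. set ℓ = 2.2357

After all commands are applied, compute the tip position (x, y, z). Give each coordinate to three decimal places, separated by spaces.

1.491 0.446 1.114

initial: κ=1.4820, φ=342.37°, ℓ=1.4949
cmd 1: set κ=0.8494 → (κ,φ,ℓ)=(0.8494,342.37°,1.4949) → tip=(0.7893,-0.2508,1.1244)
cmd 2: set φ=16.66° → (κ,φ,ℓ)=(0.8494,16.66°,1.4949) → tip=(0.7935,0.2374,1.1244)
cmd 3: set ℓ=2.2357 → (κ,φ,ℓ)=(0.8494,16.66°,2.2357) → tip=(1.4915,0.4463,1.1145)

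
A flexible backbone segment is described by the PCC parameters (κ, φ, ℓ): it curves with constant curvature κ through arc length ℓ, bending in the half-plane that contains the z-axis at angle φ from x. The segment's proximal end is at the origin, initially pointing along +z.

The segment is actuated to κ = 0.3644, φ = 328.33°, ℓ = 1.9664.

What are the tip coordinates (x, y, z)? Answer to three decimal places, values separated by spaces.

0.574 -0.354 1.802

θ = κ·ℓ = 0.3644 × 1.9664 = 0.71656 rad
ρ = (1 − cos θ)/κ = (1 − 0.75407)/0.3644 = 0.67488
z = sin θ / κ = 0.65679/0.3644 = 1.80239
x = ρ cos φ = 0.67488 × cos(328.33°) = 0.57438
y = ρ sin φ = 0.67488 × sin(328.33°) = -0.35433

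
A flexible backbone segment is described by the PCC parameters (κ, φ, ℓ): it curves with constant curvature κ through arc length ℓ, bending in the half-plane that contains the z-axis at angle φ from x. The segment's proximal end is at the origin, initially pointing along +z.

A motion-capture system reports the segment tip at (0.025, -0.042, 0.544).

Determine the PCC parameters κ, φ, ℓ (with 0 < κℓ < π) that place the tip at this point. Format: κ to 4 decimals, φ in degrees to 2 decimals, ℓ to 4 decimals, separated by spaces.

0.3277 300.76 0.5469

ρ = √(x²+y²) = √(0.025² + -0.042²) = 0.04888
φ = atan2(y, x) mod 360° = atan2(-0.042, 0.025) = 300.7627°
|p|² = ρ² + z² = 0.04888² + 0.544² = 0.29833
κ = 2ρ / |p|² = 2×0.04888 / 0.29833 = 0.32768
θ = 2·atan2(ρ, z) = 2·atan2(0.04888, 0.544) = 0.17922 rad
ℓ = θ/κ = 0.17922/0.32768 = 0.54692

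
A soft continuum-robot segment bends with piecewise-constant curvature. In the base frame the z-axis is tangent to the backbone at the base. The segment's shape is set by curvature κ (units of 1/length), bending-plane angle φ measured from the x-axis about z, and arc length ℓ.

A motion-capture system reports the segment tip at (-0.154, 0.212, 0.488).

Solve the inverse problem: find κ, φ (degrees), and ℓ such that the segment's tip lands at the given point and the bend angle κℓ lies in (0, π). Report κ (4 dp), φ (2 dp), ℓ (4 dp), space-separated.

1.7081 126.00 0.5770

ρ = √(x²+y²) = √(-0.154² + 0.212²) = 0.26203
φ = atan2(y, x) mod 360° = atan2(0.212, -0.154) = 125.9952°
|p|² = ρ² + z² = 0.26203² + 0.488² = 0.30680
κ = 2ρ / |p|² = 2×0.26203 / 0.30680 = 1.70813
θ = 2·atan2(ρ, z) = 2·atan2(0.26203, 0.488) = 0.98553 rad
ℓ = θ/κ = 0.98553/1.70813 = 0.57697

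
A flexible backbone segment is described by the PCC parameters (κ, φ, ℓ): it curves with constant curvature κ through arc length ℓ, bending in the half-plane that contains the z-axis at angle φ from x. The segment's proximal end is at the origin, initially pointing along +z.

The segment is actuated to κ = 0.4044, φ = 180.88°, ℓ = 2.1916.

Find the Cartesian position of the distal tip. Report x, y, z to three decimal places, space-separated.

-0.909 -0.014 1.916

θ = κ·ℓ = 0.4044 × 2.1916 = 0.88628 rad
ρ = (1 − cos θ)/κ = (1 − 0.63230)/0.4044 = 0.90926
z = sin θ / κ = 0.77473/0.4044 = 1.91574
x = ρ cos φ = 0.90926 × cos(180.88°) = -0.90915
y = ρ sin φ = 0.90926 × sin(180.88°) = -0.01396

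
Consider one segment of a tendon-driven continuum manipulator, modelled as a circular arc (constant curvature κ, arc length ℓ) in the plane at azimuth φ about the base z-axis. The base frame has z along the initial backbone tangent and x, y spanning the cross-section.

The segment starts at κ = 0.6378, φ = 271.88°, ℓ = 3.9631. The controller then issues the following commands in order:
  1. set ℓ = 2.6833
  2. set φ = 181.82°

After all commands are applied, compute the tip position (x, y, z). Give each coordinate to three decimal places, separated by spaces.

initial: κ=0.6378, φ=271.88°, ℓ=3.9631
cmd 1: set ℓ=2.6833 → (κ,φ,ℓ)=(0.6378,271.88°,2.6833) → tip=(0.0586,-1.7867,1.5524)
cmd 2: set φ=181.82° → (κ,φ,ℓ)=(0.6378,181.82°,2.6833) → tip=(-1.7867,-0.0568,1.5524)

-1.787 -0.057 1.552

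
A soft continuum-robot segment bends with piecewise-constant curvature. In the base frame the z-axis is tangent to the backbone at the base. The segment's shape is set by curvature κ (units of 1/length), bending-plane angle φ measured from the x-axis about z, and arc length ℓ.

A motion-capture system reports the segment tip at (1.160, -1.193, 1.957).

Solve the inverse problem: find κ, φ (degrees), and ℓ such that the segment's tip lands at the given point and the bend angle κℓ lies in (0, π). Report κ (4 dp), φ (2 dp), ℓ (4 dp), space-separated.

0.5043 314.20 2.7944

ρ = √(x²+y²) = √(1.160² + -1.193²) = 1.66399
φ = atan2(y, x) mod 360° = atan2(-1.193, 1.160) = 314.1965°
|p|² = ρ² + z² = 1.66399² + 1.957² = 6.59870
κ = 2ρ / |p|² = 2×1.66399 / 6.59870 = 0.50434
θ = 2·atan2(ρ, z) = 2·atan2(1.66399, 1.957) = 1.40931 rad
ℓ = θ/κ = 1.40931/0.50434 = 2.79437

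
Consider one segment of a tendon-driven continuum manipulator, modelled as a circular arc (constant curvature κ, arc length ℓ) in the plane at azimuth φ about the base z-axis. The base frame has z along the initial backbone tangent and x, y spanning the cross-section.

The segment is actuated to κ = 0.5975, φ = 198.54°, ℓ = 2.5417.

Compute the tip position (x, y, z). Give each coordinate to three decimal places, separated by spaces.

θ = κ·ℓ = 0.5975 × 2.5417 = 1.51867 rad
ρ = (1 − cos θ)/κ = (1 − 0.05211)/0.5975 = 1.58643
z = sin θ / κ = 0.99864/0.5975 = 1.67137
x = ρ cos φ = 1.58643 × cos(198.54°) = -1.50410
y = ρ sin φ = 1.58643 × sin(198.54°) = -0.50443

-1.504 -0.504 1.671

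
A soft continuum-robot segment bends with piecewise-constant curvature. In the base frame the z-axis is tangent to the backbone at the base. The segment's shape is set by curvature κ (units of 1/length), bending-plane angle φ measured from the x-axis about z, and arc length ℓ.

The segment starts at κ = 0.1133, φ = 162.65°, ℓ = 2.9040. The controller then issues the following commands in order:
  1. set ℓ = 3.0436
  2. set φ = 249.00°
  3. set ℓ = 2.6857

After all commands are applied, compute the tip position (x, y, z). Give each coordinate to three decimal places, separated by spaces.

-0.145 -0.379 2.644

initial: κ=0.1133, φ=162.65°, ℓ=2.9040
cmd 1: set ℓ=3.0436 → (κ,φ,ℓ)=(0.1133,162.65°,3.0436) → tip=(-0.4960,0.1549,2.9836)
cmd 2: set φ=249.00° → (κ,φ,ℓ)=(0.1133,249.00°,3.0436) → tip=(-0.1862,-0.4851,2.9836)
cmd 3: set ℓ=2.6857 → (κ,φ,ℓ)=(0.1133,249.00°,2.6857) → tip=(-0.1453,-0.3785,2.6444)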